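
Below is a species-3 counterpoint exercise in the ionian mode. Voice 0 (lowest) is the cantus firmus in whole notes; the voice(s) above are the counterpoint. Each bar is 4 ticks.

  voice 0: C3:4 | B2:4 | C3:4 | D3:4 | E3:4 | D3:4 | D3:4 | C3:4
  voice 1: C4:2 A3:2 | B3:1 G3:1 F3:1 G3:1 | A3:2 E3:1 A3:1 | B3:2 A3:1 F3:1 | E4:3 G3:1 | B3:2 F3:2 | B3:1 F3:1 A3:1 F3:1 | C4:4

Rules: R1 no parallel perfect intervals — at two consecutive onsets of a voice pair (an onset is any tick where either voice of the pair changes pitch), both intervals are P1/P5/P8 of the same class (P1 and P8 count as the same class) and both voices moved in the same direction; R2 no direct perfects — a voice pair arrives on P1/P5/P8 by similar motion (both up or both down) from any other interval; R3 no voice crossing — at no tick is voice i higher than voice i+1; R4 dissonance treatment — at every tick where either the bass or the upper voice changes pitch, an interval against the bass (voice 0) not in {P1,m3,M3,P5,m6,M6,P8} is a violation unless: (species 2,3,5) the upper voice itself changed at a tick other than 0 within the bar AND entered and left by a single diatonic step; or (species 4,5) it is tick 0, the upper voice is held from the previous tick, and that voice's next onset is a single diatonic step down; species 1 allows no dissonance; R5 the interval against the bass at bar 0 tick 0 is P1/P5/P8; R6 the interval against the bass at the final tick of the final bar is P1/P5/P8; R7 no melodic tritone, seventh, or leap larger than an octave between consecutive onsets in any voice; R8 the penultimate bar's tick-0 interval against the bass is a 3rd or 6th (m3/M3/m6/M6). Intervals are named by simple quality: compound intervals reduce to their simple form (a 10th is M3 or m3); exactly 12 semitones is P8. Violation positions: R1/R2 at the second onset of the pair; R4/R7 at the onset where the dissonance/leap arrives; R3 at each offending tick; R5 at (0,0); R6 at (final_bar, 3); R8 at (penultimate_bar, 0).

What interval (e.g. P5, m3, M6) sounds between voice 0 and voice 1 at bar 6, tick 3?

m3

voice 0=D3 voice 1=F3 -> m3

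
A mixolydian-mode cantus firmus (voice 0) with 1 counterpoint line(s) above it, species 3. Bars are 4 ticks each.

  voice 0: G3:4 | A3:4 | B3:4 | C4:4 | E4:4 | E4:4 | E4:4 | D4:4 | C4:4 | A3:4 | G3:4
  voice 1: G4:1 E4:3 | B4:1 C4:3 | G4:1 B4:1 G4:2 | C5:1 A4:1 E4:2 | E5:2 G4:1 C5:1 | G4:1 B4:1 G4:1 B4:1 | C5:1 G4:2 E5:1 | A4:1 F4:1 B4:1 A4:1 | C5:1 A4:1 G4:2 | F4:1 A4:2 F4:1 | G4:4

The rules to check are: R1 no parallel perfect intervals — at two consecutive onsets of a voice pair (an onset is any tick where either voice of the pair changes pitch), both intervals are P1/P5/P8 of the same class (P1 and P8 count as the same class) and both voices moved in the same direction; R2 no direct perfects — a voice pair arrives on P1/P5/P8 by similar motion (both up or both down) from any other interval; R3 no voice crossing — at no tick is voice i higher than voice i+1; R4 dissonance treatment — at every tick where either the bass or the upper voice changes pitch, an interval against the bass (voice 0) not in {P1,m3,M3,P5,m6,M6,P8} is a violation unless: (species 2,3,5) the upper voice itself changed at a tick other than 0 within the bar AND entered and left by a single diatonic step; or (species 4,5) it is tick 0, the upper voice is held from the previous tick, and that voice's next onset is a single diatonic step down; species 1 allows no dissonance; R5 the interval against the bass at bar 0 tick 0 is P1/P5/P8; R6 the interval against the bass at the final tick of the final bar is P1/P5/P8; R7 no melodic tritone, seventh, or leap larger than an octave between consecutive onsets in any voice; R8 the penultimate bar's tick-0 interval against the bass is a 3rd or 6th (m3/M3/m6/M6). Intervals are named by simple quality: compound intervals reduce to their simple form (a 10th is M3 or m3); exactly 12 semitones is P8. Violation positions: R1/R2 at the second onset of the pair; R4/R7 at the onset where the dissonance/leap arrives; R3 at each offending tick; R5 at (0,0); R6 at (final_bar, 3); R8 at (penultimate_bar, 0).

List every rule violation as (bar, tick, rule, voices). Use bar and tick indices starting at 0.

bar 0: v0=G3 v1=G4 downbeat P8
bar 1: v0=A3 v1=B4 downbeat M2
bar 2: v0=B3 v1=G4 downbeat m6
bar 3: v0=C4 v1=C5 downbeat P8
bar 4: v0=E4 v1=E5 downbeat P8
bar 5: v0=E4 v1=G4 downbeat m3
bar 6: v0=E4 v1=C5 downbeat m6
bar 7: v0=D4 v1=A4 downbeat P5
bar 8: v0=C4 v1=C5 downbeat P8
bar 9: v0=A3 v1=F4 downbeat m6
bar 10: v0=G3 v1=G4 downbeat P8
  -> R4 @ bar 1 tick 0 v(0, 1): A3/B4 M2 untreated
  -> R7 @ bar 1 tick 1 v(1,): B4->C4 leap 11st
  -> R2 @ bar 3 tick 0 v(0, 1): B3/G4 m6 -> C4/C5 P8 similar
  -> R2 @ bar 4 tick 0 v(0, 1): C4/E4 M3 -> E4/E5 P8 similar
  -> R2 @ bar 7 tick 0 v(0, 1): E4/E5 P8 -> D4/A4 P5 similar
  -> R7 @ bar 7 tick 2 v(1,): F4->B4 leap 6st

(1, 0, R4, (0, 1))
(1, 1, R7, (1,))
(3, 0, R2, (0, 1))
(4, 0, R2, (0, 1))
(7, 0, R2, (0, 1))
(7, 2, R7, (1,))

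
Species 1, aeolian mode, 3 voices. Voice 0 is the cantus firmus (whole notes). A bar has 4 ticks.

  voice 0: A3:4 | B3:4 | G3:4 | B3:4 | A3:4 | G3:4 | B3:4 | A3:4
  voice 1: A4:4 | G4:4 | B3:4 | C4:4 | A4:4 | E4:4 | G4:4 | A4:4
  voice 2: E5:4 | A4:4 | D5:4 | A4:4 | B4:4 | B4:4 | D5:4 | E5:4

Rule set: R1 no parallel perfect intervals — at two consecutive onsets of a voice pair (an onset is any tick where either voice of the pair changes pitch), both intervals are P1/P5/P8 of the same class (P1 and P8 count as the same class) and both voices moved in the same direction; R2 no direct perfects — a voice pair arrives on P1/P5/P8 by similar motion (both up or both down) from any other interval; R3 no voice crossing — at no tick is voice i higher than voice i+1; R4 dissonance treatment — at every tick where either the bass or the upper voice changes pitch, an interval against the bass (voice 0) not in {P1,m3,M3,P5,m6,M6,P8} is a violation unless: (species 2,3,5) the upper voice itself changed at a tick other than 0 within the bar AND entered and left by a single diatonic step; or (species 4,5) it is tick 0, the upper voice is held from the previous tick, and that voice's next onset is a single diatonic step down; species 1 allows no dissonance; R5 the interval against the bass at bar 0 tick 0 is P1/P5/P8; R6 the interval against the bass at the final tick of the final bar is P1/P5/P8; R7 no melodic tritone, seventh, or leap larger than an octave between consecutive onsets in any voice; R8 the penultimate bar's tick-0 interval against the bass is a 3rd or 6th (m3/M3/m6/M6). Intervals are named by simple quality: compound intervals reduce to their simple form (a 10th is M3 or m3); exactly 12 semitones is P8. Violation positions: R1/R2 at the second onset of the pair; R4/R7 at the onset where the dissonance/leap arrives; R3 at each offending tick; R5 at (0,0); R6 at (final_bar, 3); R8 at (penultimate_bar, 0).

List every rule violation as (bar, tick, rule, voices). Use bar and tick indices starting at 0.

bar 0: v0=A3 v1=A4 v2=E5 downbeat P5
bar 1: v0=B3 v1=G4 v2=A4 downbeat m7
bar 2: v0=G3 v1=B3 v2=D5 downbeat P5
bar 3: v0=B3 v1=C4 v2=A4 downbeat m7
bar 4: v0=A3 v1=A4 v2=B4 downbeat M2
bar 5: v0=G3 v1=E4 v2=B4 downbeat M3
bar 6: v0=B3 v1=G4 v2=D5 downbeat m3
bar 7: v0=A3 v1=A4 v2=E5 downbeat P5
  -> R4 @ bar 1 tick 0 v(0, 2): B3/A4 m7 untreated
  -> R4 @ bar 3 tick 0 v(0, 1): B3/C4 m2 untreated
  -> R4 @ bar 3 tick 0 v(0, 2): B3/A4 m7 untreated
  -> R4 @ bar 4 tick 0 v(0, 2): A3/B4 M2 untreated
  -> R1 @ bar 6 tick 0 v(1, 2): E4/B4 P5 -> G4/D5 P5 similar
  -> R1 @ bar 7 tick 0 v(1, 2): G4/D5 P5 -> A4/E5 P5 similar

(1, 0, R4, (0, 2))
(3, 0, R4, (0, 1))
(3, 0, R4, (0, 2))
(4, 0, R4, (0, 2))
(6, 0, R1, (1, 2))
(7, 0, R1, (1, 2))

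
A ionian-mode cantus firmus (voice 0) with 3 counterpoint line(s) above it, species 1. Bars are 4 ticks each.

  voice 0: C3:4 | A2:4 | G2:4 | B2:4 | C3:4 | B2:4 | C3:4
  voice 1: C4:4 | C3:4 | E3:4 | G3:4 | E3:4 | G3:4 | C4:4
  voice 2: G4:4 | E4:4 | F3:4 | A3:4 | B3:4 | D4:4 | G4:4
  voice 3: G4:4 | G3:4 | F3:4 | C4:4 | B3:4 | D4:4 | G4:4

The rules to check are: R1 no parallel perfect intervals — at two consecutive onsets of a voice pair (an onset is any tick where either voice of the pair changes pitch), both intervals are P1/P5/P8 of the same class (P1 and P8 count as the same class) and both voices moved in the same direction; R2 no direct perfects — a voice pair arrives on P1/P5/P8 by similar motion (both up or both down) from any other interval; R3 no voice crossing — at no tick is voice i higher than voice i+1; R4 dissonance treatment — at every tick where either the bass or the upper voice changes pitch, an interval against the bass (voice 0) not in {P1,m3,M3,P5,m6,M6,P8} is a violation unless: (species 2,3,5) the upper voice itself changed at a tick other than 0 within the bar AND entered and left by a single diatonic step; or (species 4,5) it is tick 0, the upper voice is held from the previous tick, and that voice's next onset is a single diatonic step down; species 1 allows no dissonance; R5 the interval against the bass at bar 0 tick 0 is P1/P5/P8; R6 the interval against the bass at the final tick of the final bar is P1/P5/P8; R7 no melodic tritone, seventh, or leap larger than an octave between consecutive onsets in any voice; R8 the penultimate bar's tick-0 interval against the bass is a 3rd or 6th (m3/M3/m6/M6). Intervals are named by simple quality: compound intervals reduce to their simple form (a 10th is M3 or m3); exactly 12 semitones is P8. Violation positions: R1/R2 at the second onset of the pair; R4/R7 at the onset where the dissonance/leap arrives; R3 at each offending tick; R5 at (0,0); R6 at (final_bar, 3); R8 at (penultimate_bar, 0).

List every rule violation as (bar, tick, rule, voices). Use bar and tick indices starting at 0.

(1, 0, R1, (0, 2))
(1, 0, R1, (1, 3))
(1, 0, R3, (2, 3))
(1, 0, R4, (0, 3))
(1, 1, R3, (2, 3))
(1, 2, R3, (2, 3))
(1, 3, R3, (2, 3))
(2, 0, R2, (2, 3))
(2, 0, R4, (0, 2))
(2, 0, R4, (0, 3))
(2, 0, R7, (2,))
(3, 0, R4, (0, 2))
(3, 0, R4, (0, 3))
(4, 0, R2, (1, 3))
(4, 0, R4, (0, 2))
(4, 0, R4, (0, 3))
(5, 0, R1, (1, 2))
(5, 0, R1, (1, 3))
(5, 0, R1, (2, 3))
(6, 0, R1, (1, 2))
(6, 0, R1, (1, 3))
(6, 0, R1, (2, 3))
(6, 0, R2, (0, 1))
(6, 0, R2, (0, 2))
(6, 0, R2, (0, 3))

bar 0: v0=C3 v1=C4 v2=G4 v3=G4 downbeat P5
bar 1: v0=A2 v1=C3 v2=E4 v3=G3 downbeat m7
bar 2: v0=G2 v1=E3 v2=F3 v3=F3 downbeat m7
bar 3: v0=B2 v1=G3 v2=A3 v3=C4 downbeat m2
bar 4: v0=C3 v1=E3 v2=B3 v3=B3 downbeat M7
bar 5: v0=B2 v1=G3 v2=D4 v3=D4 downbeat m3
bar 6: v0=C3 v1=C4 v2=G4 v3=G4 downbeat P5
  -> R1 @ bar 1 tick 0 v(0, 2): C3/G4 P5 -> A2/E4 P5 similar
  -> R1 @ bar 1 tick 0 v(1, 3): C4/G4 P5 -> C3/G3 P5 similar
  -> R3 @ bar 1 tick 0 v(2, 3): E4 above G3
  -> R4 @ bar 1 tick 0 v(0, 3): A2/G3 m7 untreated
  -> R3 @ bar 1 tick 1 v(2, 3): E4 above G3
  -> R3 @ bar 1 tick 2 v(2, 3): E4 above G3
  -> R3 @ bar 1 tick 3 v(2, 3): E4 above G3
  -> R2 @ bar 2 tick 0 v(2, 3): E4/G3 M6 -> F3/F3 P1 similar
  -> R4 @ bar 2 tick 0 v(0, 2): G2/F3 m7 untreated
  -> R4 @ bar 2 tick 0 v(0, 3): G2/F3 m7 untreated
  -> R7 @ bar 2 tick 0 v(2,): E4->F3 leap 11st
  -> R4 @ bar 3 tick 0 v(0, 2): B2/A3 m7 untreated
  -> R4 @ bar 3 tick 0 v(0, 3): B2/C4 m2 untreated
  -> R2 @ bar 4 tick 0 v(1, 3): G3/C4 P4 -> E3/B3 P5 similar
  -> R4 @ bar 4 tick 0 v(0, 2): C3/B3 M7 untreated
  -> R4 @ bar 4 tick 0 v(0, 3): C3/B3 M7 untreated
  -> R1 @ bar 5 tick 0 v(1, 2): E3/B3 P5 -> G3/D4 P5 similar
  -> R1 @ bar 5 tick 0 v(1, 3): E3/B3 P5 -> G3/D4 P5 similar
  -> R1 @ bar 5 tick 0 v(2, 3): B3/B3 P1 -> D4/D4 P1 similar
  -> R1 @ bar 6 tick 0 v(1, 2): G3/D4 P5 -> C4/G4 P5 similar
  -> R1 @ bar 6 tick 0 v(1, 3): G3/D4 P5 -> C4/G4 P5 similar
  -> R1 @ bar 6 tick 0 v(2, 3): D4/D4 P1 -> G4/G4 P1 similar
  -> R2 @ bar 6 tick 0 v(0, 1): B2/G3 m6 -> C3/C4 P8 similar
  -> R2 @ bar 6 tick 0 v(0, 2): B2/D4 m3 -> C3/G4 P5 similar
  -> R2 @ bar 6 tick 0 v(0, 3): B2/D4 m3 -> C3/G4 P5 similar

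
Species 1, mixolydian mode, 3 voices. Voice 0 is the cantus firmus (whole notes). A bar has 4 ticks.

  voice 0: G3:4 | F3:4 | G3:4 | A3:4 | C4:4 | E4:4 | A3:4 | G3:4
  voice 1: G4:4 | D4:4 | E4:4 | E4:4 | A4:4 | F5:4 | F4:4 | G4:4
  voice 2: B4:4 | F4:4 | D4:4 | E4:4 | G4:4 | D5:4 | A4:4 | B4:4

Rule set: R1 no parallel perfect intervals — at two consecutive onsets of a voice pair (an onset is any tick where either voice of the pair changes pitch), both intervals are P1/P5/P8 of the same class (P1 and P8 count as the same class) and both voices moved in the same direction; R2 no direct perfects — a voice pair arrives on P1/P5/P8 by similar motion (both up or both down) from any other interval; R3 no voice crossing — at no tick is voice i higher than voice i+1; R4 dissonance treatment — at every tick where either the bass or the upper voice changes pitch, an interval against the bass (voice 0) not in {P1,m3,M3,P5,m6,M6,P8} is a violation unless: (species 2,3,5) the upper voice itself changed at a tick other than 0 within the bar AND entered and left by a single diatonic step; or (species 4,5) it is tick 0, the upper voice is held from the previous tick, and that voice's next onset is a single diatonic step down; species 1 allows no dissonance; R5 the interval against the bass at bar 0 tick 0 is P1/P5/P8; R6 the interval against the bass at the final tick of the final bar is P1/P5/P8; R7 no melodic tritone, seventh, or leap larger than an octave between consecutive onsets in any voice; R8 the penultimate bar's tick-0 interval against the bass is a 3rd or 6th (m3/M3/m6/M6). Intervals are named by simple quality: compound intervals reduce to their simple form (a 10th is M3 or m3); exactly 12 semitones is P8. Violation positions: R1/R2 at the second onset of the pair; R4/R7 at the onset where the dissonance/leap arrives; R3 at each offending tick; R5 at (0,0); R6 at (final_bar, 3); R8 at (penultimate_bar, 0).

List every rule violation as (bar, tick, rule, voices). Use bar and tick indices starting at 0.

bar 0: v0=G3 v1=G4 v2=B4 downbeat M3
bar 1: v0=F3 v1=D4 v2=F4 downbeat P8
bar 2: v0=G3 v1=E4 v2=D4 downbeat P5
bar 3: v0=A3 v1=E4 v2=E4 downbeat P5
bar 4: v0=C4 v1=A4 v2=G4 downbeat P5
bar 5: v0=E4 v1=F5 v2=D5 downbeat m7
bar 6: v0=A3 v1=F4 v2=A4 downbeat P8
bar 7: v0=G3 v1=G4 v2=B4 downbeat M3
  -> R5 @ bar 0 tick 0 v(0, 2): opens on M3
  -> R2 @ bar 1 tick 0 v(0, 2): G3/B4 M3 -> F3/F4 P8 similar
  -> R7 @ bar 1 tick 0 v(2,): B4->F4 leap 6st
  -> R3 @ bar 2 tick 0 v(1, 2): E4 above D4
  -> R3 @ bar 2 tick 1 v(1, 2): E4 above D4
  -> R3 @ bar 2 tick 2 v(1, 2): E4 above D4
  -> R3 @ bar 2 tick 3 v(1, 2): E4 above D4
  -> R1 @ bar 3 tick 0 v(0, 2): G3/D4 P5 -> A3/E4 P5 similar
  -> R1 @ bar 4 tick 0 v(0, 2): A3/E4 P5 -> C4/G4 P5 similar
  -> R3 @ bar 4 tick 0 v(1, 2): A4 above G4
  -> R3 @ bar 4 tick 1 v(1, 2): A4 above G4
  -> R3 @ bar 4 tick 2 v(1, 2): A4 above G4
  -> R3 @ bar 4 tick 3 v(1, 2): A4 above G4
  -> R3 @ bar 5 tick 0 v(1, 2): F5 above D5
  -> R4 @ bar 5 tick 0 v(0, 1): E4/F5 m2 untreated
  -> R4 @ bar 5 tick 0 v(0, 2): E4/D5 m7 untreated
  -> R3 @ bar 5 tick 1 v(1, 2): F5 above D5
  -> R3 @ bar 5 tick 2 v(1, 2): F5 above D5
  -> R3 @ bar 5 tick 3 v(1, 2): F5 above D5
  -> R2 @ bar 6 tick 0 v(0, 2): E4/D5 m7 -> A3/A4 P8 similar
  -> R8 @ bar 6 tick 0 v(0, 2): penult P8 not 3rd/6th
  -> R6 @ bar 7 tick 3 v(0, 2): closes on M3

(0, 0, R5, (0, 2))
(1, 0, R2, (0, 2))
(1, 0, R7, (2,))
(2, 0, R3, (1, 2))
(2, 1, R3, (1, 2))
(2, 2, R3, (1, 2))
(2, 3, R3, (1, 2))
(3, 0, R1, (0, 2))
(4, 0, R1, (0, 2))
(4, 0, R3, (1, 2))
(4, 1, R3, (1, 2))
(4, 2, R3, (1, 2))
(4, 3, R3, (1, 2))
(5, 0, R3, (1, 2))
(5, 0, R4, (0, 1))
(5, 0, R4, (0, 2))
(5, 1, R3, (1, 2))
(5, 2, R3, (1, 2))
(5, 3, R3, (1, 2))
(6, 0, R2, (0, 2))
(6, 0, R8, (0, 2))
(7, 3, R6, (0, 2))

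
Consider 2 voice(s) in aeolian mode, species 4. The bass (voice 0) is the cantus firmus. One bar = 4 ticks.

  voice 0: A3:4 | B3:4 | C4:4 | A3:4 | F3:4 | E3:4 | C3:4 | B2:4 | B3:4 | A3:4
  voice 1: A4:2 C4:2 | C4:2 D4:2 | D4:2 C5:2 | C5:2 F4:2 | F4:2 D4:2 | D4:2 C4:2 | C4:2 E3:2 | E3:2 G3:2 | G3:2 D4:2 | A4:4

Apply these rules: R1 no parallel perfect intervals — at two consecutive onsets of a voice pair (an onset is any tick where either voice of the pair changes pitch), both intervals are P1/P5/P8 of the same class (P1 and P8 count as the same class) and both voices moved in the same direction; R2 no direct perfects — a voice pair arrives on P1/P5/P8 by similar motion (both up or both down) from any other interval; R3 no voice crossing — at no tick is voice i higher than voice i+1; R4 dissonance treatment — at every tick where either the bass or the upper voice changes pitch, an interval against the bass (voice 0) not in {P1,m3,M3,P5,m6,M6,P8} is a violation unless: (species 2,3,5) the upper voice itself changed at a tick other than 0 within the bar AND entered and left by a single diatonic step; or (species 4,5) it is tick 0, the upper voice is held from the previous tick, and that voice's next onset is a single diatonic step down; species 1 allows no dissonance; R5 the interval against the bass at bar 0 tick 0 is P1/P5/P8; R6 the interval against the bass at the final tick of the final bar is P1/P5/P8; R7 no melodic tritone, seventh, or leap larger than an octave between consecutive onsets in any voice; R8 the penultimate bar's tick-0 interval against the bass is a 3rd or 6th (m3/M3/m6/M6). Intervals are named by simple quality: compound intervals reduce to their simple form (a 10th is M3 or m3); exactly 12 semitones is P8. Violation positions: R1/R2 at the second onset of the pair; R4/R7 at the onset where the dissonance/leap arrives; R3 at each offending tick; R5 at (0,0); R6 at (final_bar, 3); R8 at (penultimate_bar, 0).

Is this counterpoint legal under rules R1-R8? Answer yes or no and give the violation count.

No (6 violations)

bar 0: v0=A3 v1=A4 (P8)
bar 1: v0=B3 v1=C4 (m2)
bar 2: v0=C4 v1=D4 (M2)
bar 3: v0=A3 v1=C5 (m3)
bar 4: v0=F3 v1=F4 (P8)
bar 5: v0=E3 v1=D4 (m7)
bar 6: v0=C3 v1=C4 (P8)
bar 7: v0=B2 v1=E3 (P4)
bar 8: v0=B3 v1=G3 (M3)
bar 9: v0=A3 v1=A4 (P8)
  R4 @ bar1.0: B3/C4 m2 untreated
  R4 @ bar2.0: C4/D4 M2 untreated
  R7 @ bar2.2: D4->C5 leap 10st
  R4 @ bar7.0: B2/E3 P4 untreated
  R3 @ bar8.0: B3 above G3
  R3 @ bar8.1: B3 above G3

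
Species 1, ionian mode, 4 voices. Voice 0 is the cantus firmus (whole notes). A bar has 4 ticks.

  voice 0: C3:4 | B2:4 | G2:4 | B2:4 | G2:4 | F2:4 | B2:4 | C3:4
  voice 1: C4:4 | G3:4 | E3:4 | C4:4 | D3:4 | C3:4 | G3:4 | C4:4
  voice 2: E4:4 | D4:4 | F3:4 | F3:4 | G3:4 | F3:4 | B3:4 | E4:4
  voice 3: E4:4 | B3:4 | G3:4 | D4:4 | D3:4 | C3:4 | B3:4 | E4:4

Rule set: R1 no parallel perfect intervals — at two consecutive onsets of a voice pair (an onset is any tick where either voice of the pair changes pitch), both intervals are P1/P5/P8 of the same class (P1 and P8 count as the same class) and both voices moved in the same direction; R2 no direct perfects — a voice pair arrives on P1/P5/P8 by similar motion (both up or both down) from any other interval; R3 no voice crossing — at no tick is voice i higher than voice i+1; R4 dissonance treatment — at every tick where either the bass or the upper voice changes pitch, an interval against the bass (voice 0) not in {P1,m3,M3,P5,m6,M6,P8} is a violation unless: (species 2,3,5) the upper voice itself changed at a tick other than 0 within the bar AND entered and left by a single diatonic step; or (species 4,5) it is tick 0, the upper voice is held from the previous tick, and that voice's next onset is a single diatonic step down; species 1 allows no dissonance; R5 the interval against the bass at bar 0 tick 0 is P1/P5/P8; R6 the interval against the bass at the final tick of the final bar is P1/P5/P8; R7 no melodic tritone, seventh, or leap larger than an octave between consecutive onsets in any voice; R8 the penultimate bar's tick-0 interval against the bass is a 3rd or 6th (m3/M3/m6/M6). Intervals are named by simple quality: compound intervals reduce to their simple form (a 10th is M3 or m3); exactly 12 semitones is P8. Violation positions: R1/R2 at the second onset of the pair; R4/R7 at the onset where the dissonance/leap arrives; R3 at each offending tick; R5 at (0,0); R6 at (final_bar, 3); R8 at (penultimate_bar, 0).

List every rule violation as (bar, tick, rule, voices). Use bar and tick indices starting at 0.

bar 0: v0=C3 v1=C4 v2=E4 v3=E4 downbeat M3
bar 1: v0=B2 v1=G3 v2=D4 v3=B3 downbeat P8
bar 2: v0=G2 v1=E3 v2=F3 v3=G3 downbeat P8
bar 3: v0=B2 v1=C4 v2=F3 v3=D4 downbeat m3
bar 4: v0=G2 v1=D3 v2=G3 v3=D3 downbeat P5
bar 5: v0=F2 v1=C3 v2=F3 v3=C3 downbeat P5
bar 6: v0=B2 v1=G3 v2=B3 v3=B3 downbeat P8
bar 7: v0=C3 v1=C4 v2=E4 v3=E4 downbeat M3
  -> R5 @ bar 0 tick 0 v(0, 2): opens on M3
  -> R5 @ bar 0 tick 0 v(0, 3): opens on M3
  -> R2 @ bar 1 tick 0 v(0, 3): C3/E4 M3 -> B2/B3 P8 similar
  -> R2 @ bar 1 tick 0 v(1, 2): C4/E4 M3 -> G3/D4 P5 similar
  -> R3 @ bar 1 tick 0 v(2, 3): D4 above B3
  -> R3 @ bar 1 tick 1 v(2, 3): D4 above B3
  -> R3 @ bar 1 tick 2 v(2, 3): D4 above B3
  -> R3 @ bar 1 tick 3 v(2, 3): D4 above B3
  -> R1 @ bar 2 tick 0 v(0, 3): B2/B3 P8 -> G2/G3 P8 similar
  -> R4 @ bar 2 tick 0 v(0, 2): G2/F3 m7 untreated
  -> R3 @ bar 3 tick 0 v(1, 2): C4 above F3
  -> R4 @ bar 3 tick 0 v(0, 1): B2/C4 m2 untreated
  -> R4 @ bar 3 tick 0 v(0, 2): B2/F3 TT untreated
  -> R3 @ bar 3 tick 1 v(1, 2): C4 above F3
  -> R3 @ bar 3 tick 2 v(1, 2): C4 above F3
  -> R3 @ bar 3 tick 3 v(1, 2): C4 above F3
  -> R2 @ bar 4 tick 0 v(0, 1): B2/C4 m2 -> G2/D3 P5 similar
  -> R2 @ bar 4 tick 0 v(0, 3): B2/D4 m3 -> G2/D3 P5 similar
  -> R2 @ bar 4 tick 0 v(1, 3): C4/D4 M2 -> D3/D3 P1 similar
  -> R3 @ bar 4 tick 0 v(2, 3): G3 above D3
  -> R7 @ bar 4 tick 0 v(1,): C4->D3 leap 10st
  -> R3 @ bar 4 tick 1 v(2, 3): G3 above D3
  -> R3 @ bar 4 tick 2 v(2, 3): G3 above D3
  -> R3 @ bar 4 tick 3 v(2, 3): G3 above D3
  -> R1 @ bar 5 tick 0 v(0, 1): G2/D3 P5 -> F2/C3 P5 similar
  -> R1 @ bar 5 tick 0 v(0, 2): G2/G3 P8 -> F2/F3 P8 similar
  -> R1 @ bar 5 tick 0 v(0, 3): G2/D3 P5 -> F2/C3 P5 similar
  -> R1 @ bar 5 tick 0 v(1, 3): D3/D3 P1 -> C3/C3 P1 similar
  -> R3 @ bar 5 tick 0 v(2, 3): F3 above C3
  -> R3 @ bar 5 tick 1 v(2, 3): F3 above C3
  -> R3 @ bar 5 tick 2 v(2, 3): F3 above C3
  -> R3 @ bar 5 tick 3 v(2, 3): F3 above C3
  -> R1 @ bar 6 tick 0 v(0, 2): F2/F3 P8 -> B2/B3 P8 similar
  -> R2 @ bar 6 tick 0 v(0, 3): F2/C3 P5 -> B2/B3 P8 similar
  -> R2 @ bar 6 tick 0 v(2, 3): F3/C3 P4 -> B3/B3 P1 similar
  -> R7 @ bar 6 tick 0 v(0,): F2->B2 leap 6st
  -> R7 @ bar 6 tick 0 v(2,): F3->B3 leap 6st
  -> R7 @ bar 6 tick 0 v(3,): C3->B3 leap 11st
  -> R8 @ bar 6 tick 0 v(0, 2): penult P8 not 3rd/6th
  -> R8 @ bar 6 tick 0 v(0, 3): penult P8 not 3rd/6th
  -> R1 @ bar 7 tick 0 v(2, 3): B3/B3 P1 -> E4/E4 P1 similar
  -> R2 @ bar 7 tick 0 v(0, 1): B2/G3 m6 -> C3/C4 P8 similar
  -> R6 @ bar 7 tick 3 v(0, 2): closes on M3
  -> R6 @ bar 7 tick 3 v(0, 3): closes on M3

(0, 0, R5, (0, 2))
(0, 0, R5, (0, 3))
(1, 0, R2, (0, 3))
(1, 0, R2, (1, 2))
(1, 0, R3, (2, 3))
(1, 1, R3, (2, 3))
(1, 2, R3, (2, 3))
(1, 3, R3, (2, 3))
(2, 0, R1, (0, 3))
(2, 0, R4, (0, 2))
(3, 0, R3, (1, 2))
(3, 0, R4, (0, 1))
(3, 0, R4, (0, 2))
(3, 1, R3, (1, 2))
(3, 2, R3, (1, 2))
(3, 3, R3, (1, 2))
(4, 0, R2, (0, 1))
(4, 0, R2, (0, 3))
(4, 0, R2, (1, 3))
(4, 0, R3, (2, 3))
(4, 0, R7, (1,))
(4, 1, R3, (2, 3))
(4, 2, R3, (2, 3))
(4, 3, R3, (2, 3))
(5, 0, R1, (0, 1))
(5, 0, R1, (0, 2))
(5, 0, R1, (0, 3))
(5, 0, R1, (1, 3))
(5, 0, R3, (2, 3))
(5, 1, R3, (2, 3))
(5, 2, R3, (2, 3))
(5, 3, R3, (2, 3))
(6, 0, R1, (0, 2))
(6, 0, R2, (0, 3))
(6, 0, R2, (2, 3))
(6, 0, R7, (0,))
(6, 0, R7, (2,))
(6, 0, R7, (3,))
(6, 0, R8, (0, 2))
(6, 0, R8, (0, 3))
(7, 0, R1, (2, 3))
(7, 0, R2, (0, 1))
(7, 3, R6, (0, 2))
(7, 3, R6, (0, 3))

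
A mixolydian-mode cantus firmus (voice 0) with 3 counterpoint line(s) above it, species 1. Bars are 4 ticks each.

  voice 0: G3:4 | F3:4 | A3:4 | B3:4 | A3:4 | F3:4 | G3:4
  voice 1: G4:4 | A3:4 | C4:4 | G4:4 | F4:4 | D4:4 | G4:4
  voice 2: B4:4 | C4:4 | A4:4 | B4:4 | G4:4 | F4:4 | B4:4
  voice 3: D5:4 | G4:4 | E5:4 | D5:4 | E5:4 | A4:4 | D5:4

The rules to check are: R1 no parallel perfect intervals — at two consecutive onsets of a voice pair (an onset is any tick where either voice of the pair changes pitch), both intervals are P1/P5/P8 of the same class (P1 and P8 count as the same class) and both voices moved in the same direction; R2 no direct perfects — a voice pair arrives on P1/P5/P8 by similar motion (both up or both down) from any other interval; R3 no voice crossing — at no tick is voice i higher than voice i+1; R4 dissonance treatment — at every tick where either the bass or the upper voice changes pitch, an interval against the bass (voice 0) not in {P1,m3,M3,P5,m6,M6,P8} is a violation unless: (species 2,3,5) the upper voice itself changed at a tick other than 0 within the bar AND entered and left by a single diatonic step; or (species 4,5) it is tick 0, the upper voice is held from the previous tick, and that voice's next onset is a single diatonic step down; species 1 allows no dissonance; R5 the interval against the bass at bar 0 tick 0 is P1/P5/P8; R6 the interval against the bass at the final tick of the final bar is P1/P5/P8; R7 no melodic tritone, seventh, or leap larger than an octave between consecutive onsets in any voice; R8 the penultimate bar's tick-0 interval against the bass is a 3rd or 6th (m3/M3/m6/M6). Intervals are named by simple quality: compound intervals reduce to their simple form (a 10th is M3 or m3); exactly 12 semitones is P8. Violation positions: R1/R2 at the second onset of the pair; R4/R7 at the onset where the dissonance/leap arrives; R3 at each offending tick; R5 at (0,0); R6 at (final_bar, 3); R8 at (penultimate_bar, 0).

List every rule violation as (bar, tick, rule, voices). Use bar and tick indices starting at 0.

bar 0: v0=G3 v1=G4 v2=B4 v3=D5 downbeat P5
bar 1: v0=F3 v1=A3 v2=C4 v3=G4 downbeat M2
bar 2: v0=A3 v1=C4 v2=A4 v3=E5 downbeat P5
bar 3: v0=B3 v1=G4 v2=B4 v3=D5 downbeat m3
bar 4: v0=A3 v1=F4 v2=G4 v3=E5 downbeat P5
bar 5: v0=F3 v1=D4 v2=F4 v3=A4 downbeat M3
bar 6: v0=G3 v1=G4 v2=B4 v3=D5 downbeat P5
  -> R5 @ bar 0 tick 0 v(0, 2): opens on M3
  -> R2 @ bar 1 tick 0 v(0, 2): G3/B4 M3 -> F3/C4 P5 similar
  -> R2 @ bar 1 tick 0 v(2, 3): B4/D5 m3 -> C4/G4 P5 similar
  -> R4 @ bar 1 tick 0 v(0, 3): F3/G4 M2 untreated
  -> R7 @ bar 1 tick 0 v(1,): G4->A3 leap 10st
  -> R7 @ bar 1 tick 0 v(2,): B4->C4 leap 11st
  -> R1 @ bar 2 tick 0 v(2, 3): C4/G4 P5 -> A4/E5 P5 similar
  -> R2 @ bar 2 tick 0 v(0, 2): F3/C4 P5 -> A3/A4 P8 similar
  -> R2 @ bar 2 tick 0 v(0, 3): F3/G4 M2 -> A3/E5 P5 similar
  -> R1 @ bar 3 tick 0 v(0, 2): A3/A4 P8 -> B3/B4 P8 similar
  -> R4 @ bar 4 tick 0 v(0, 2): A3/G4 m7 untreated
  -> R2 @ bar 5 tick 0 v(0, 2): A3/G4 m7 -> F3/F4 P8 similar
  -> R2 @ bar 5 tick 0 v(1, 3): F4/E5 M7 -> D4/A4 P5 similar
  -> R8 @ bar 5 tick 0 v(0, 2): penult P8 not 3rd/6th
  -> R1 @ bar 6 tick 0 v(1, 3): D4/A4 P5 -> G4/D5 P5 similar
  -> R2 @ bar 6 tick 0 v(0, 1): F3/D4 M6 -> G3/G4 P8 similar
  -> R2 @ bar 6 tick 0 v(0, 3): F3/A4 M3 -> G3/D5 P5 similar
  -> R7 @ bar 6 tick 0 v(2,): F4->B4 leap 6st
  -> R6 @ bar 6 tick 3 v(0, 2): closes on M3

(0, 0, R5, (0, 2))
(1, 0, R2, (0, 2))
(1, 0, R2, (2, 3))
(1, 0, R4, (0, 3))
(1, 0, R7, (1,))
(1, 0, R7, (2,))
(2, 0, R1, (2, 3))
(2, 0, R2, (0, 2))
(2, 0, R2, (0, 3))
(3, 0, R1, (0, 2))
(4, 0, R4, (0, 2))
(5, 0, R2, (0, 2))
(5, 0, R2, (1, 3))
(5, 0, R8, (0, 2))
(6, 0, R1, (1, 3))
(6, 0, R2, (0, 1))
(6, 0, R2, (0, 3))
(6, 0, R7, (2,))
(6, 3, R6, (0, 2))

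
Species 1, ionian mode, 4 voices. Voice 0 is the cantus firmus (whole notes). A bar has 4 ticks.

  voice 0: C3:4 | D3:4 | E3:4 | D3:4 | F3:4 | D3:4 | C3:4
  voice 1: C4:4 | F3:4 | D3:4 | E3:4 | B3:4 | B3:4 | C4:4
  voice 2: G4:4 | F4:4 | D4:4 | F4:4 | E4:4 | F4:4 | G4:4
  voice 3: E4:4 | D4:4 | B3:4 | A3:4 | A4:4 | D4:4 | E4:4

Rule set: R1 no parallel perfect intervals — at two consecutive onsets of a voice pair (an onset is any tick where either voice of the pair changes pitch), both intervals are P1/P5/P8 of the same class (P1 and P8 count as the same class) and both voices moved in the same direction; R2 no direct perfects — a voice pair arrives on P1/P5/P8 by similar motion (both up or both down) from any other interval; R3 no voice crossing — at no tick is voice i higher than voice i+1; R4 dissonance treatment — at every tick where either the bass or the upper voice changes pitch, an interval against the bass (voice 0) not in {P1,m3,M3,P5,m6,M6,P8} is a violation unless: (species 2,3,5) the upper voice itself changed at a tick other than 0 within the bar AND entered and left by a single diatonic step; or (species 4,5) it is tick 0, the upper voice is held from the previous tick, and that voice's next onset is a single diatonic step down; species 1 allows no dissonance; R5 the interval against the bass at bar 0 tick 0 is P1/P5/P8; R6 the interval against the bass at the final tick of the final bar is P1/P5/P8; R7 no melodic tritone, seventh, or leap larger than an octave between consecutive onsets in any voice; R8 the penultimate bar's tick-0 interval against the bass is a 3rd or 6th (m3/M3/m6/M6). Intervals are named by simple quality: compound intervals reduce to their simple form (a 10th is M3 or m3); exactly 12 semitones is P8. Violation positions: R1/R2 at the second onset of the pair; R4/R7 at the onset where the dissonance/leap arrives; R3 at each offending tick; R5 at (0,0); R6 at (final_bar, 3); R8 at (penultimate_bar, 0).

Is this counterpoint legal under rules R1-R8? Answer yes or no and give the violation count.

bar 0: v0=C3 v1=C4 v2=G4 v3=E4 (M3)
bar 1: v0=D3 v1=F3 v2=F4 v3=D4 (P8)
bar 2: v0=E3 v1=D3 v2=D4 v3=B3 (P5)
bar 3: v0=D3 v1=E3 v2=F4 v3=A3 (P5)
bar 4: v0=F3 v1=B3 v2=E4 v3=A4 (M3)
bar 5: v0=D3 v1=B3 v2=F4 v3=D4 (P8)
bar 6: v0=C3 v1=C4 v2=G4 v3=E4 (M3)
  R3 @ bar0.0: G4 above E4
  R5 @ bar0.0: opens on M3
  R3 @ bar0.1: G4 above E4
  R3 @ bar0.2: G4 above E4
  R3 @ bar0.3: G4 above E4
  R2 @ bar1.0: C4/G4 P5 -> F3/F4 P8 similar
  R3 @ bar1.0: F4 above D4
  R3 @ bar1.1: F4 above D4
  R3 @ bar1.2: F4 above D4
  R3 @ bar1.3: F4 above D4
  R1 @ bar2.0: F3/F4 P8 -> D3/D4 P8 similar
  R3 @ bar2.0: E3 above D3
  R3 @ bar2.0: D4 above B3
  R4 @ bar2.0: E3/D3 M2 untreated
  R4 @ bar2.0: E3/D4 m7 untreated
  R3 @ bar2.1: E3 above D3
  R3 @ bar2.1: D4 above B3
  R3 @ bar2.2: E3 above D3
  R3 @ bar2.2: D4 above B3
  R3 @ bar2.3: E3 above D3
  R3 @ bar2.3: D4 above B3
  R1 @ bar3.0: E3/B3 P5 -> D3/A3 P5 similar
  R3 @ bar3.0: F4 above A3
  R4 @ bar3.0: D3/E3 M2 untreated
  R3 @ bar3.1: F4 above A3
  R3 @ bar3.2: F4 above A3
  R3 @ bar3.3: F4 above A3
  R4 @ bar4.0: F3/B3 TT untreated
  R4 @ bar4.0: F3/E4 M7 untreated
  R2 @ bar5.0: F3/A4 M3 -> D3/D4 P8 similar
  R3 @ bar5.0: F4 above D4
  R8 @ bar5.0: penult P8 not 3rd/6th
  R3 @ bar5.1: F4 above D4
  R3 @ bar5.2: F4 above D4
  R3 @ bar5.3: F4 above D4
  R2 @ bar6.0: B3/F4 TT -> C4/G4 P5 similar
  R3 @ bar6.0: G4 above E4
  R3 @ bar6.1: G4 above E4
  R3 @ bar6.2: G4 above E4
  R3 @ bar6.3: G4 above E4
  R6 @ bar6.3: closes on M3

No (41 violations)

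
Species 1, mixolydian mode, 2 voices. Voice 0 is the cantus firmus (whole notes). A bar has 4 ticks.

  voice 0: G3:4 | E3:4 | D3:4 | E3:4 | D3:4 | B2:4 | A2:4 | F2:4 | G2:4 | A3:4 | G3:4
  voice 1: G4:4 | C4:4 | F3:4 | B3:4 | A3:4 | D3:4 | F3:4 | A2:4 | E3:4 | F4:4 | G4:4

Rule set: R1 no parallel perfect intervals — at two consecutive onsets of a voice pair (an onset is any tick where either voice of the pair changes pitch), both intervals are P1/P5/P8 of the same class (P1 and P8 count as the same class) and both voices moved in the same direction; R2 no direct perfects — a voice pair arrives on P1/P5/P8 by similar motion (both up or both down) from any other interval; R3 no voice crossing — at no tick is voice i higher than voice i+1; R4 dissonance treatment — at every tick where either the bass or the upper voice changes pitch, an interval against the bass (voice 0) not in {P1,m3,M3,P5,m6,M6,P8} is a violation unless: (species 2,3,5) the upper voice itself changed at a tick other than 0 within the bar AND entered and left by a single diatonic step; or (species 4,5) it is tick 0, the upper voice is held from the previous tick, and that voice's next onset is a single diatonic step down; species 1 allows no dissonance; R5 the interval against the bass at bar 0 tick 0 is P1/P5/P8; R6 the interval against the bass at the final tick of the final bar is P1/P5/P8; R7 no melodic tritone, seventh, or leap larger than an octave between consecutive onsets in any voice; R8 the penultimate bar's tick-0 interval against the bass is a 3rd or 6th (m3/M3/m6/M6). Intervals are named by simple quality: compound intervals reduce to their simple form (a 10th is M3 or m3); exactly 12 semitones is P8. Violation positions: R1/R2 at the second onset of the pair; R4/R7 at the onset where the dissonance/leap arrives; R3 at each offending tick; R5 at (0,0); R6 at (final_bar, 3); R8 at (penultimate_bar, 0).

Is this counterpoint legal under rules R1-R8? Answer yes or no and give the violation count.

bar 0: v0=G3 v1=G4 (P8)
bar 1: v0=E3 v1=C4 (m6)
bar 2: v0=D3 v1=F3 (m3)
bar 3: v0=E3 v1=B3 (P5)
bar 4: v0=D3 v1=A3 (P5)
bar 5: v0=B2 v1=D3 (m3)
bar 6: v0=A2 v1=F3 (m6)
bar 7: v0=F2 v1=A2 (M3)
bar 8: v0=G2 v1=E3 (M6)
bar 9: v0=A3 v1=F4 (m6)
bar 10: v0=G3 v1=G4 (P8)
  R2 @ bar3.0: D3/F3 m3 -> E3/B3 P5 similar
  R7 @ bar3.0: F3->B3 leap 6st
  R1 @ bar4.0: E3/B3 P5 -> D3/A3 P5 similar
  R7 @ bar9.0: G2->A3 leap 14st
  R7 @ bar9.0: E3->F4 leap 13st

No (5 violations)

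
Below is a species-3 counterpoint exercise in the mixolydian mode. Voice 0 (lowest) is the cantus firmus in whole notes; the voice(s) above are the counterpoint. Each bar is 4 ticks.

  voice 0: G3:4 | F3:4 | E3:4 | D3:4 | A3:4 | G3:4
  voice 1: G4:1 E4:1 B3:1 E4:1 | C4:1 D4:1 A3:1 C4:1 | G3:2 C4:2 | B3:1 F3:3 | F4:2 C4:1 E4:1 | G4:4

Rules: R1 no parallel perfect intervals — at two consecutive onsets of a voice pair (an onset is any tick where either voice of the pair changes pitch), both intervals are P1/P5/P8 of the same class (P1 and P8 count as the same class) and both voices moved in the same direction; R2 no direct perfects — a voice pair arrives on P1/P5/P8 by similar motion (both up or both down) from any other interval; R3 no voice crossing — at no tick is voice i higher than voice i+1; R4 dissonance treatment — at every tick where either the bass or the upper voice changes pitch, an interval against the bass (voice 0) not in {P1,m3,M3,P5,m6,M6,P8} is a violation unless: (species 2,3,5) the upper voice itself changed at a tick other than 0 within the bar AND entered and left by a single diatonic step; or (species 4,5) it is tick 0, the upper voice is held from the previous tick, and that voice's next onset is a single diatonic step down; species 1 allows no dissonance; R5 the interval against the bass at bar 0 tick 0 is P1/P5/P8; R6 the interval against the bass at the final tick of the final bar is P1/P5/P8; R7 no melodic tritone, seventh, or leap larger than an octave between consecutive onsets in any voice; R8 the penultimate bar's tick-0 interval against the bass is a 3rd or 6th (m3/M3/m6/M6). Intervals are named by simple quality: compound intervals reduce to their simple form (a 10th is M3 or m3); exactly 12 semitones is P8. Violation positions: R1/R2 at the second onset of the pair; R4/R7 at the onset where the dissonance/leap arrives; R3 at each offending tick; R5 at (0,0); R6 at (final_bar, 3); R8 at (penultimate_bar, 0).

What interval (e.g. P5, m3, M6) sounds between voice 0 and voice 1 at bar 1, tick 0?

voice 0=F3 voice 1=C4 -> P5

P5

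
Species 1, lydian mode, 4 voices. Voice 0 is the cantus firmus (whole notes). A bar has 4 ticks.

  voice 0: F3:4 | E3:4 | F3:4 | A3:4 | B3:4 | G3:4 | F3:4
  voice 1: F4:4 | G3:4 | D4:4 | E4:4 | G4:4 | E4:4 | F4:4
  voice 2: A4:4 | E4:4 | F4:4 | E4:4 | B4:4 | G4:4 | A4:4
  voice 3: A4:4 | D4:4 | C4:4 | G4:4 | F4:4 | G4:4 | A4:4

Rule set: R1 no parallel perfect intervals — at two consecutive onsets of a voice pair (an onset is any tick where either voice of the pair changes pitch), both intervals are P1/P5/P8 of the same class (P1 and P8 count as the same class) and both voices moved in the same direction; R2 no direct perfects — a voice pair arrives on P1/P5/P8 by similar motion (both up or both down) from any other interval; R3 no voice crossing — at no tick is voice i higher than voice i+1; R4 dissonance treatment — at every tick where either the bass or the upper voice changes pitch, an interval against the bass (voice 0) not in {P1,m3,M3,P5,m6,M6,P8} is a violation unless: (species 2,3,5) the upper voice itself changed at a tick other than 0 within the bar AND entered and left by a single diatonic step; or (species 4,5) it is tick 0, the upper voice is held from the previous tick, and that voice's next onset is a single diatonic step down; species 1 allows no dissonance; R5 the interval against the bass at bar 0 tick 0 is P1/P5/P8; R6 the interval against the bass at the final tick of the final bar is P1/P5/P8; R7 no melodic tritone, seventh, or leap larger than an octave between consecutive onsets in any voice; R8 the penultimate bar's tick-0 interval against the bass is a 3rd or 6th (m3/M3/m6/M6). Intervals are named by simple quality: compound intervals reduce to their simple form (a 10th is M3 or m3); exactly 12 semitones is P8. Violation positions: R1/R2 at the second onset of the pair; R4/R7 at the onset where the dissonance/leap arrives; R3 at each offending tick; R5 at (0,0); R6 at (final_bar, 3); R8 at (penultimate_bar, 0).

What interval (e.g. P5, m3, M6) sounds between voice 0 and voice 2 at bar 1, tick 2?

P8

voice 0=E3 voice 2=E4 -> P8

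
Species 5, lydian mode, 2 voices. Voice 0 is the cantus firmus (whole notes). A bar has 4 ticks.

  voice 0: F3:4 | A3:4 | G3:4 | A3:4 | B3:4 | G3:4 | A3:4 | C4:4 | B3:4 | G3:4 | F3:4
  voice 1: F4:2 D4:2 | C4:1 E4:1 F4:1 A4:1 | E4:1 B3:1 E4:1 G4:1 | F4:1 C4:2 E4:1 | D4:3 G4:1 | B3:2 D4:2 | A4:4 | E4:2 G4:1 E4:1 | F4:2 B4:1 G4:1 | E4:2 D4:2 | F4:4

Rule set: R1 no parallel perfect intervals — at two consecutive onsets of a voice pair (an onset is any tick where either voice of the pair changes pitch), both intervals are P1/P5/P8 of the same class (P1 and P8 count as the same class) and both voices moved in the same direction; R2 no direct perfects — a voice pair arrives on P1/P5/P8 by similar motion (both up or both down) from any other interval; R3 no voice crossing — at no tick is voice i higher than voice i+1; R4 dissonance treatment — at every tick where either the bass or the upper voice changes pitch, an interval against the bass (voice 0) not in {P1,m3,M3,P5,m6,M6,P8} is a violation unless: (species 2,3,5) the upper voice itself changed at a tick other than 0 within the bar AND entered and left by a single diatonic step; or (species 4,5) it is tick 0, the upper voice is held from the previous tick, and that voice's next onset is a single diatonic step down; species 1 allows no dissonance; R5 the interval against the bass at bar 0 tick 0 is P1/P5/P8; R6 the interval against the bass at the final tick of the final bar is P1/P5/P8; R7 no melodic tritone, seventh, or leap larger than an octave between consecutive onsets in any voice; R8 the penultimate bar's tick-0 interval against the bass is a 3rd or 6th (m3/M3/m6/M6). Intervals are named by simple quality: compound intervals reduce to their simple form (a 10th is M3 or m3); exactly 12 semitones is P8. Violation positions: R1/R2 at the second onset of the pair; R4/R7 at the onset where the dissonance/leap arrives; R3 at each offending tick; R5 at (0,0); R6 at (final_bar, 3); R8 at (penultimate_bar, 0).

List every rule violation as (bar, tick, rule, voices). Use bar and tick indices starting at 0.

bar 0: v0=F3 v1=F4 downbeat P8
bar 1: v0=A3 v1=C4 downbeat m3
bar 2: v0=G3 v1=E4 downbeat M6
bar 3: v0=A3 v1=F4 downbeat m6
bar 4: v0=B3 v1=D4 downbeat m3
bar 5: v0=G3 v1=B3 downbeat M3
bar 6: v0=A3 v1=A4 downbeat P8
bar 7: v0=C4 v1=E4 downbeat M3
bar 8: v0=B3 v1=F4 downbeat TT
bar 9: v0=G3 v1=E4 downbeat M6
bar 10: v0=F3 v1=F4 downbeat P8
  -> R2 @ bar 6 tick 0 v(0, 1): G3/D4 P5 -> A3/A4 P8 similar
  -> R4 @ bar 8 tick 0 v(0, 1): B3/F4 TT untreated
  -> R7 @ bar 8 tick 2 v(1,): F4->B4 leap 6st

(6, 0, R2, (0, 1))
(8, 0, R4, (0, 1))
(8, 2, R7, (1,))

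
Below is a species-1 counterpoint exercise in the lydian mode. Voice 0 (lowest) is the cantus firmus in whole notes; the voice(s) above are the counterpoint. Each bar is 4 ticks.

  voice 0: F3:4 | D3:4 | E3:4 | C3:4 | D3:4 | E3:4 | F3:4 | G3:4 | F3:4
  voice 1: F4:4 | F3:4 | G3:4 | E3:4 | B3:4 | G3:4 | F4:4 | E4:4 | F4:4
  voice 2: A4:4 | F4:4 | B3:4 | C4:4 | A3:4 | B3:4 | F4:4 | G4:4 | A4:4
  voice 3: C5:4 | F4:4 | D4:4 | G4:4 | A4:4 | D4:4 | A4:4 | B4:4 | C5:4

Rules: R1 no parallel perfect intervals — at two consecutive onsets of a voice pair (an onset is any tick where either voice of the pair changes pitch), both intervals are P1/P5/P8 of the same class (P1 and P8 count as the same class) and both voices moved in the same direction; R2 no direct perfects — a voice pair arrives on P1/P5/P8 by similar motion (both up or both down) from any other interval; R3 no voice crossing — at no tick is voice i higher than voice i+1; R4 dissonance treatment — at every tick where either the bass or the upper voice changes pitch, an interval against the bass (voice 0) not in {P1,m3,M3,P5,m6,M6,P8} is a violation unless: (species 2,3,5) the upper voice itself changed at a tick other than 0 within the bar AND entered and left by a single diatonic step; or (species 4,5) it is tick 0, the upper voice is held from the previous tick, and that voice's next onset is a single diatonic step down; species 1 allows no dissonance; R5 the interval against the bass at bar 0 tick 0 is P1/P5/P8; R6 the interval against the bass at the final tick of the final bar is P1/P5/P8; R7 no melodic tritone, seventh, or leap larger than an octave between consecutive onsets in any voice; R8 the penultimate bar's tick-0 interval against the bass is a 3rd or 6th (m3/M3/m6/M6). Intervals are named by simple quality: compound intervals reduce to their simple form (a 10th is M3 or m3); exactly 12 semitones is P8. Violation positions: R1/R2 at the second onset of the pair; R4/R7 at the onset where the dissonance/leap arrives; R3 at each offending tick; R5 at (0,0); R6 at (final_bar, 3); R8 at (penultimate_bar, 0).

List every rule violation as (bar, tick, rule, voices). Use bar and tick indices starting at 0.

bar 0: v0=F3 v1=F4 v2=A4 v3=C5 downbeat P5
bar 1: v0=D3 v1=F3 v2=F4 v3=F4 downbeat m3
bar 2: v0=E3 v1=G3 v2=B3 v3=D4 downbeat m7
bar 3: v0=C3 v1=E3 v2=C4 v3=G4 downbeat P5
bar 4: v0=D3 v1=B3 v2=A3 v3=A4 downbeat P5
bar 5: v0=E3 v1=G3 v2=B3 v3=D4 downbeat m7
bar 6: v0=F3 v1=F4 v2=F4 v3=A4 downbeat M3
bar 7: v0=G3 v1=E4 v2=G4 v3=B4 downbeat M3
bar 8: v0=F3 v1=F4 v2=A4 v3=C5 downbeat P5
  -> R5 @ bar 0 tick 0 v(0, 2): opens on M3
  -> R2 @ bar 1 tick 0 v(1, 2): F4/A4 M3 -> F3/F4 P8 similar
  -> R2 @ bar 1 tick 0 v(1, 3): F4/C5 P5 -> F3/F4 P8 similar
  -> R2 @ bar 1 tick 0 v(2, 3): A4/C5 m3 -> F4/F4 P1 similar
  -> R4 @ bar 2 tick 0 v(0, 3): E3/D4 m7 untreated
  -> R7 @ bar 2 tick 0 v(2,): F4->B3 leap 6st
  -> R2 @ bar 3 tick 0 v(2, 3): B3/D4 m3 -> C4/G4 P5 similar
  -> R1 @ bar 4 tick 0 v(0, 3): C3/G4 P5 -> D3/A4 P5 similar
  -> R3 @ bar 4 tick 0 v(1, 2): B3 above A3
  -> R3 @ bar 4 tick 1 v(1, 2): B3 above A3
  -> R3 @ bar 4 tick 2 v(1, 2): B3 above A3
  -> R3 @ bar 4 tick 3 v(1, 2): B3 above A3
  -> R1 @ bar 5 tick 0 v(0, 2): D3/A3 P5 -> E3/B3 P5 similar
  -> R2 @ bar 5 tick 0 v(1, 3): B3/A4 m7 -> G3/D4 P5 similar
  -> R4 @ bar 5 tick 0 v(0, 3): E3/D4 m7 untreated
  -> R2 @ bar 6 tick 0 v(0, 1): E3/G3 m3 -> F3/F4 P8 similar
  -> R2 @ bar 6 tick 0 v(0, 2): E3/B3 P5 -> F3/F4 P8 similar
  -> R2 @ bar 6 tick 0 v(1, 2): G3/B3 M3 -> F4/F4 P1 similar
  -> R7 @ bar 6 tick 0 v(1,): G3->F4 leap 10st
  -> R7 @ bar 6 tick 0 v(2,): B3->F4 leap 6st
  -> R1 @ bar 7 tick 0 v(0, 2): F3/F4 P8 -> G3/G4 P8 similar
  -> R8 @ bar 7 tick 0 v(0, 2): penult P8 not 3rd/6th
  -> R1 @ bar 8 tick 0 v(1, 3): E4/B4 P5 -> F4/C5 P5 similar
  -> R6 @ bar 8 tick 3 v(0, 2): closes on M3

(0, 0, R5, (0, 2))
(1, 0, R2, (1, 2))
(1, 0, R2, (1, 3))
(1, 0, R2, (2, 3))
(2, 0, R4, (0, 3))
(2, 0, R7, (2,))
(3, 0, R2, (2, 3))
(4, 0, R1, (0, 3))
(4, 0, R3, (1, 2))
(4, 1, R3, (1, 2))
(4, 2, R3, (1, 2))
(4, 3, R3, (1, 2))
(5, 0, R1, (0, 2))
(5, 0, R2, (1, 3))
(5, 0, R4, (0, 3))
(6, 0, R2, (0, 1))
(6, 0, R2, (0, 2))
(6, 0, R2, (1, 2))
(6, 0, R7, (1,))
(6, 0, R7, (2,))
(7, 0, R1, (0, 2))
(7, 0, R8, (0, 2))
(8, 0, R1, (1, 3))
(8, 3, R6, (0, 2))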